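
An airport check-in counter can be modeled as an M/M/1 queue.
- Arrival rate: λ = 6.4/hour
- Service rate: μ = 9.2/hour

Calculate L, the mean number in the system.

ρ = λ/μ = 6.4/9.2 = 0.6957
For M/M/1: L = λ/(μ-λ)
L = 6.4/(9.2-6.4) = 6.4/2.80
L = 2.2857 passengers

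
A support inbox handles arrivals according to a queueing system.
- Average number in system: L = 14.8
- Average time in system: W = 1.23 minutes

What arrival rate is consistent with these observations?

Little's Law: L = λW, so λ = L/W
λ = 14.8/1.23 = 12.0325 emails/minute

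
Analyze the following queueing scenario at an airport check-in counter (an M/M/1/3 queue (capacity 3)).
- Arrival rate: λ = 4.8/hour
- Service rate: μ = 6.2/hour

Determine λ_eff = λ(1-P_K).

ρ = λ/μ = 4.8/6.2 = 0.7742
P₀ = (1-ρ)/(1-ρ^(K+1)) = (1-0.7742)/(1-0.7742^4) = 0.2258/0.6407 = 0.3524
P_K = P₀×ρ^K = 0.3524 × 0.7742^3 = 0.3524 × 0.4640 = 0.1635
λ_eff = λ(1-P_K) = 4.8 × (1 - 0.16353) = 4.8 × 0.83647 = 4.0151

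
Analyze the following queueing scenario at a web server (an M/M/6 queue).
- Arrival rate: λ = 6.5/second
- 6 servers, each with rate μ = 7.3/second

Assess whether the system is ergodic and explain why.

Stability requires ρ = λ/(cμ) < 1
ρ = 6.5/(6 × 7.3) = 6.5/43.80 = 0.1484
Since 0.1484 < 1, the system is STABLE.
The servers are busy 14.84% of the time.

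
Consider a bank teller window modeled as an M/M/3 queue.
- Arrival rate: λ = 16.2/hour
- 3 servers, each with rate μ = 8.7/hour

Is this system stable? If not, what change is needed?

Stability requires ρ = λ/(cμ) < 1
ρ = 16.2/(3 × 8.7) = 16.2/26.10 = 0.6207
Since 0.6207 < 1, the system is STABLE.
The servers are busy 62.07% of the time.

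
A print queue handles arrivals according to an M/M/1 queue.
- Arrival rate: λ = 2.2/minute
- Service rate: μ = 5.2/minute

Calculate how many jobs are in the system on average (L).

ρ = λ/μ = 2.2/5.2 = 0.4231
For M/M/1: L = λ/(μ-λ)
L = 2.2/(5.2-2.2) = 2.2/3.00
L = 0.7333 jobs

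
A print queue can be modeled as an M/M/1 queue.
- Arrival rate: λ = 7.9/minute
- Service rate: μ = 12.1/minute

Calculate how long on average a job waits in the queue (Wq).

First, compute utilization: ρ = λ/μ = 7.9/12.1 = 0.6529
For M/M/1: Wq = λ/(μ(μ-λ))
Wq = 7.9/(12.1 × (12.1-7.9))
Wq = 7.9/(12.1 × 4.20)
Wq = 0.1555 minutes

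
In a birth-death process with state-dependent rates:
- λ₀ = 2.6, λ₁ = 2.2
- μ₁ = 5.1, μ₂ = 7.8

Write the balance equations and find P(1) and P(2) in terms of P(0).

Balance equations:
State 0: λ₀P₀ = μ₁P₁ → P₁ = (λ₀/μ₁)P₀ = (2.6/5.1)P₀ = 0.5098P₀
State 1: P₂ = (λ₀λ₁)/(μ₁μ₂)P₀ = (2.6×2.2)/(5.1×7.8)P₀ = 0.1438P₀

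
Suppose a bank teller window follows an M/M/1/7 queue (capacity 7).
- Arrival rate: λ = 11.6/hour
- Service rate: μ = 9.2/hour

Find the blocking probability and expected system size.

ρ = λ/μ = 11.6/9.2 = 1.26087
P₀ = (1-ρ)/(1-ρ^(K+1)) = (1-1.26087)/(1-1.26087^8) = -0.2609/-5.3880 = 0.04842
P_K = P₀×ρ^K = 0.04842 × 1.26087^7 = 0.04842 × 5.0663 = 0.2453
Blocking probability P_7 = 0.2453 (24.53%)
L = ρ[1 - (K+1)ρ^K + Kρ^(K+1)] / [(1-ρ)(1-ρ^(K+1))]
L = 1.26087 × (1 - 8×5.06631 + 7×6.38796) / ((1 - 1.26087) × (1 - 6.38796)) = 4.6515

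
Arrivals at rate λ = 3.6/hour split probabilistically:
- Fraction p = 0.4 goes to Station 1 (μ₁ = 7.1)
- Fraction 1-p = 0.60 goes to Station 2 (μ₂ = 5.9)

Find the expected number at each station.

Effective rates: λ₁ = 3.6×0.4 = 1.44, λ₂ = 3.6×0.60 = 2.16
Station 1: ρ₁ = 1.44/7.1 = 0.2028, L₁ = ρ₁/(1-ρ₁) = 0.2028/(1-0.2028) = 0.2544
Station 2: ρ₂ = 2.16/5.9 = 0.3661, L₂ = ρ₂/(1-ρ₂) = 0.3661/(1-0.3661) = 0.5775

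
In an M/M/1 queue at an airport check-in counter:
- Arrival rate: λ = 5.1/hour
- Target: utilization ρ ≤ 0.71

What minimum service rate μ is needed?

ρ = λ/μ, so μ = λ/ρ
μ ≥ 5.1/0.71 = 7.1831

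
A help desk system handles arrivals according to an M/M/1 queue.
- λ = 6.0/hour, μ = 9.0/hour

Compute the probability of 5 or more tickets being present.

ρ = λ/μ = 6.0/9.0 = 0.6667
P(N ≥ n) = ρⁿ
P(N ≥ 5) = 0.6667^5
P(N ≥ 5) = 0.1317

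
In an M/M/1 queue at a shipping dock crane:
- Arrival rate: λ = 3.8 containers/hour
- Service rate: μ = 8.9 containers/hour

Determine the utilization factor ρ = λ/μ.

Server utilization: ρ = λ/μ
ρ = 3.8/8.9 = 0.4270
The server is busy 42.70% of the time.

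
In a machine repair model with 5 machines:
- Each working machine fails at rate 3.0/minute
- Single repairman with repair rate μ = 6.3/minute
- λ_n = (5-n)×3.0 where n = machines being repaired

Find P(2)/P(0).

P(2)/P(0) = ∏_{i=0}^{2-1} λ_i/μ_{i+1}
= (5-0)×3.0/6.3 × (5-1)×3.0/6.3
= 4.5351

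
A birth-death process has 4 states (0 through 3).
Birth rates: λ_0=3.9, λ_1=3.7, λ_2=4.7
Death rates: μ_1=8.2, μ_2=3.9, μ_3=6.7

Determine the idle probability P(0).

Ratios P(n)/P(0) = (λ₀···λₙ₋₁)/(μ₁···μₙ):
P(1)/P(0) = (3.9)/(8.2) = 0.47561
P(2)/P(0) = (3.9×3.7)/(8.2×3.9) = 0.45122
P(3)/P(0) = (3.9×3.7×4.7)/(8.2×3.9×6.7) = 0.31653

Normalization: ∑ P(n) = 1
P(0) × (1.0000 + 0.47561 + 0.45122 + 0.31653) = 1
P(0) × 2.2434 = 1
P(0) = 1/2.2434 = 0.4458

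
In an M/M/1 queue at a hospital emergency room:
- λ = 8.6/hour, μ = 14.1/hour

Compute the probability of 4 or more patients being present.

ρ = λ/μ = 8.6/14.1 = 0.6099
P(N ≥ n) = ρⁿ
P(N ≥ 4) = 0.6099^4
P(N ≥ 4) = 0.1384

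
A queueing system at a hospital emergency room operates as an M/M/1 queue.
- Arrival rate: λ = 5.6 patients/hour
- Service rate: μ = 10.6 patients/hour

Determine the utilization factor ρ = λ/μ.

Server utilization: ρ = λ/μ
ρ = 5.6/10.6 = 0.5283
The server is busy 52.83% of the time.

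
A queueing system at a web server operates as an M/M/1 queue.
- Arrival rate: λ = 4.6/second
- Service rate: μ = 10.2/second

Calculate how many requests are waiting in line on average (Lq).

ρ = λ/μ = 4.6/10.2 = 0.4510
For M/M/1: Lq = λ²/(μ(μ-λ))
Lq = 21.16/(10.2 × 5.60)
Lq = 0.3704 requests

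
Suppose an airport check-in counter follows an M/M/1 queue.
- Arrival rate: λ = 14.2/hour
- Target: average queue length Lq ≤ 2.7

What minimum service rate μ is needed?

For M/M/1: Lq = λ²/(μ(μ-λ))
Need Lq ≤ 2.7, i.e. μ(μ-λ) ≥ λ²/2.7
μ² - 14.2μ - 201.64/2.7 ≥ 0  →  μ² - 14.2μ - 74.68148 ≥ 0
Quadratic formula (positive root): μ = [λ + √(λ² + 4×74.68148)]/2
Discriminant: 201.64 + 4×74.68148 = 500.3659, √500.3659 = 22.3689
μ ≥ (14.2 + 22.3689)/2 = 18.2844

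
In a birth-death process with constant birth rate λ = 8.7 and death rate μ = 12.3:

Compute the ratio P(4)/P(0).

For constant rates: P(n)/P(0) = (λ/μ)^n
P(4)/P(0) = (8.7/12.3)^4 = 0.7073^4 = 0.2503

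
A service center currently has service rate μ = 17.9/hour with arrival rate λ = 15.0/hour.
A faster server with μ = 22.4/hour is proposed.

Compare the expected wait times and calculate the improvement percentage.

System 1: ρ₁ = 15.0/17.9 = 0.8380, W₁ = 1/(17.9-15.0) = 0.34483
System 2: ρ₂ = 15.0/22.4 = 0.6696, W₂ = 1/(22.4-15.0) = 0.13514
Improvement: (W₁-W₂)/W₁ = (0.34483-0.13514)/0.34483 = 60.81%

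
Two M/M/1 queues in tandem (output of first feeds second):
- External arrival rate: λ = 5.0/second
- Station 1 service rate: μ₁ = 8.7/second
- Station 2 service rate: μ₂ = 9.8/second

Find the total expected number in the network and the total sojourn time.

By Jackson's theorem, each station behaves as independent M/M/1.
Station 1: ρ₁ = 5.0/8.7 = 0.5747, L₁ = ρ₁/(1-ρ₁) = λ/(μ₁-λ) = 5.0/3.70 = 1.35135
Station 2: ρ₂ = 5.0/9.8 = 0.5102, L₂ = ρ₂/(1-ρ₂) = λ/(μ₂-λ) = 5.0/4.80 = 1.04167
Total: L = L₁ + L₂ = 1.35135 + 1.04167 = 2.3930
W = L/λ = 2.3930/5.0 = 0.4786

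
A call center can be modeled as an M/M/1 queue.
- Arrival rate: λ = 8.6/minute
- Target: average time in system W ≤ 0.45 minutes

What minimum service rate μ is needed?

For M/M/1: W = 1/(μ-λ)
Need W ≤ 0.45, so 1/(μ-λ) ≤ 0.45
μ - λ ≥ 1/0.45 = 2.2222
μ ≥ 8.6 + 2.2222 = 10.8222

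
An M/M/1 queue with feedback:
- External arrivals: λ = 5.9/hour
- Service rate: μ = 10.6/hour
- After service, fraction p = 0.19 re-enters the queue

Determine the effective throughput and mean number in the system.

Effective arrival rate: λ_eff = λ/(1-p) = 5.9/(1-0.19) = 5.9/0.81 = 7.2840
ρ = λ_eff/μ = 7.2840/10.6 = 0.68717
L = ρ/(1-ρ) = 0.68717/(1-0.68717) = 2.1966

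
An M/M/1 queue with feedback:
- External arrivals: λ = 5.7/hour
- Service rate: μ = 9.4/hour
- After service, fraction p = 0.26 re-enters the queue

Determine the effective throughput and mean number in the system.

Effective arrival rate: λ_eff = λ/(1-p) = 5.7/(1-0.26) = 5.7/0.74 = 7.7027
ρ = λ_eff/μ = 7.7027/9.4 = 0.819436
L = ρ/(1-ρ) = 0.819436/(1-0.819436) = 4.5382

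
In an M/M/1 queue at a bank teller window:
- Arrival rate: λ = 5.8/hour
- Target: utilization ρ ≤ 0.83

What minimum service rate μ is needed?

ρ = λ/μ, so μ = λ/ρ
μ ≥ 5.8/0.83 = 6.9880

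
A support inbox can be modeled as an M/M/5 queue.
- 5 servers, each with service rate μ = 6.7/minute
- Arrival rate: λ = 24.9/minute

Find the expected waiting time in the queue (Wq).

Traffic intensity: ρ = λ/(cμ) = 24.9/(5×6.7) = 0.7433
Since ρ = 0.7433 < 1, system is stable.
Offered load a = λ/μ = cρ = 24.9/6.7 = 3.7164
P₀ = [ Σₙ₌₀^4 aⁿ/n! + a^5/(5!(1-ρ)) ]⁻¹
Σ = a^0/0! + a^1/1! + a^2/2! + a^3/3! + a^4/4! = 1.00000 + 3.71642 + 6.90588 + 8.55505 + 7.94853 = 28.1259
a^5/(5!(1-ρ)) = 708.9616/(120 × 0.256716) = 23.0138
P₀ = 1/(28.1259 + 23.0138) = 0.01955
Lq = P₀·a^5·ρ / (5!(1-ρ)²) = 0.0195543 × 708.9616 × 0.743284 / (120 × 0.0659033) = 1.3030
Wq = Lq/λ = 1.3030/24.9 = 0.05233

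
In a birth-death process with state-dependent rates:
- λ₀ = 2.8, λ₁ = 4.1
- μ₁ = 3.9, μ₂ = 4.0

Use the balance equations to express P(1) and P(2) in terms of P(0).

Balance equations:
State 0: λ₀P₀ = μ₁P₁ → P₁ = (λ₀/μ₁)P₀ = (2.8/3.9)P₀ = 0.7179P₀
State 1: P₂ = (λ₀λ₁)/(μ₁μ₂)P₀ = (2.8×4.1)/(3.9×4.0)P₀ = 0.7359P₀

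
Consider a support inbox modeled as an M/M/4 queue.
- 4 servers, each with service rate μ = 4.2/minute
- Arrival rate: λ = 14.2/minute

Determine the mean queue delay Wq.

Traffic intensity: ρ = λ/(cμ) = 14.2/(4×4.2) = 0.8452
Since ρ = 0.8452 < 1, system is stable.
Offered load a = λ/μ = cρ = 14.2/4.2 = 3.3810
P₀ = [ Σₙ₌₀^3 aⁿ/n! + a^4/(4!(1-ρ)) ]⁻¹
Σ = a^0/0! + a^1/1! + a^2/2! + a^3/3! = 1.0000 + 3.3810 + 5.7154 + 6.4412 = 16.5376
a^4/(4!(1-ρ)) = 130.6641/(24 × 0.154762) = 35.1788
P₀ = 1/(16.5376 + 35.1788) = 0.01934
Lq = P₀·a^4·ρ / (4!(1-ρ)²) = 0.019336 × 130.6641 × 0.84524 / (24 × 0.023951) = 3.7151
Wq = Lq/λ = 3.7151/14.2 = 0.2616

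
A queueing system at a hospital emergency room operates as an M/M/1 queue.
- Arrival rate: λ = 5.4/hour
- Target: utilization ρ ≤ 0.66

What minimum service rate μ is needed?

ρ = λ/μ, so μ = λ/ρ
μ ≥ 5.4/0.66 = 8.1818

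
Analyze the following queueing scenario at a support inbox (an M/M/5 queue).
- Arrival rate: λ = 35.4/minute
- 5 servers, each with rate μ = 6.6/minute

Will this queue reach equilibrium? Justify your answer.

Stability requires ρ = λ/(cμ) < 1
ρ = 35.4/(5 × 6.6) = 35.4/33.00 = 1.0727
Since 1.0727 ≥ 1, the system is UNSTABLE.
Need c > λ/μ = 35.4/6.6 = 5.36.
Minimum servers needed: c = 6.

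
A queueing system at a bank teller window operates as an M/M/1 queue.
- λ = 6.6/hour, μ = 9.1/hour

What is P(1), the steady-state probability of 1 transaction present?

ρ = λ/μ = 6.6/9.1 = 0.72527
P(n) = (1-ρ)ρⁿ
P(1) = (1-0.72527) × 0.72527^1
P(1) = 0.27473 × 0.72527
P(1) = 0.1993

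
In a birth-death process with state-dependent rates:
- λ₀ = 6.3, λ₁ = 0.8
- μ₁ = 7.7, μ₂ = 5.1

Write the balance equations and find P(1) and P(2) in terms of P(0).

Balance equations:
State 0: λ₀P₀ = μ₁P₁ → P₁ = (λ₀/μ₁)P₀ = (6.3/7.7)P₀ = 0.8182P₀
State 1: P₂ = (λ₀λ₁)/(μ₁μ₂)P₀ = (6.3×0.8)/(7.7×5.1)P₀ = 0.1283P₀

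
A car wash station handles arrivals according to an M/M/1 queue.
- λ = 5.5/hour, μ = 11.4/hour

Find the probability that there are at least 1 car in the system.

ρ = λ/μ = 5.5/11.4 = 0.4825
P(N ≥ n) = ρⁿ
P(N ≥ 1) = 0.4825^1
P(N ≥ 1) = 0.4825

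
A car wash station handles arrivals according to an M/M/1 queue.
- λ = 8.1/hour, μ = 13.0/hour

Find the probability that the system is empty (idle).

ρ = λ/μ = 8.1/13.0 = 0.6231
P(0) = 1 - ρ = 1 - 0.6231 = 0.3769
The server is idle 37.69% of the time.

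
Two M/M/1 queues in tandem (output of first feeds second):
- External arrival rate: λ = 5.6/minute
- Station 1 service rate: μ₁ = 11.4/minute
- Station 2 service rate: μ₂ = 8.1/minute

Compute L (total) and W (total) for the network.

By Jackson's theorem, each station behaves as independent M/M/1.
Station 1: ρ₁ = 5.6/11.4 = 0.4912, L₁ = ρ₁/(1-ρ₁) = λ/(μ₁-λ) = 5.6/5.80 = 0.9655
Station 2: ρ₂ = 5.6/8.1 = 0.6914, L₂ = ρ₂/(1-ρ₂) = λ/(μ₂-λ) = 5.6/2.50 = 2.2400
Total: L = L₁ + L₂ = 0.9655 + 2.2400 = 3.2055
W = L/λ = 3.2055/5.6 = 0.5724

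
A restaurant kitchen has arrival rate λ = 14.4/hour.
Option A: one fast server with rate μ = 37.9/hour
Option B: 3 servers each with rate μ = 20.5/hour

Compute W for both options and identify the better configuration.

Option A: single server μ = 37.9 (M/M/1)
  ρ_A = 14.4/37.9 = 0.3799
  W_A = 1/(μ-λ) = 1/(37.9-14.4) = 1/23.50 = 0.04255

Option B: 3 servers μ = 20.5 (M/M/3)
  ρ_B = λ/(cμ) = 14.4/(3×20.5) = 0.2341
  Offered load a = λ/μ = cρ = 14.4/20.5 = 0.7024
  P₀ = [ Σₙ₌₀^2 aⁿ/n! + a^3/(3!(1-ρ)) ]⁻¹
  Σ = a^0/0! + a^1/1! + a^2/2! = 1.0000 + 0.7024 + 0.2467 = 1.9491
  a^3/(3!(1-ρ)) = 0.34660/(6 × 0.76585) = 0.07543
  P₀ = 1/(1.9491 + 0.07543) = 0.4939
  Lq = P₀·a^3·ρ / (3!(1-ρ)²) = 0.4939 × 0.3466 × 0.2341 / (6 × 0.5865) = 0.01139
  Wq_B = Lq/λ = 0.01139/14.4 = 0.0007910
  W_B = Wq_B + 1/μ = 0.0007910 + 0.04878 = 0.04957

Since W_A = 0.04255 < W_B = 0.04957, Option A (single fast server) has the shorter time in system.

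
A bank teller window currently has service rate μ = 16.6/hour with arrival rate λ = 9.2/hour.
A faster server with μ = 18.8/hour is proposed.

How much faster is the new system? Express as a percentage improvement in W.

System 1: ρ₁ = 9.2/16.6 = 0.5542, W₁ = 1/(16.6-9.2) = 0.13514
System 2: ρ₂ = 9.2/18.8 = 0.4894, W₂ = 1/(18.8-9.2) = 0.10417
Improvement: (W₁-W₂)/W₁ = (0.13514-0.10417)/0.13514 = 22.92%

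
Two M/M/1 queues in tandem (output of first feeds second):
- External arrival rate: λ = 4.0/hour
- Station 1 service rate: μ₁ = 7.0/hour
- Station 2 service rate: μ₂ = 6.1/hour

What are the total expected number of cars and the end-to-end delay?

By Jackson's theorem, each station behaves as independent M/M/1.
Station 1: ρ₁ = 4.0/7.0 = 0.5714, L₁ = ρ₁/(1-ρ₁) = λ/(μ₁-λ) = 4.0/3.00 = 1.3333
Station 2: ρ₂ = 4.0/6.1 = 0.6557, L₂ = ρ₂/(1-ρ₂) = λ/(μ₂-λ) = 4.0/2.10 = 1.9048
Total: L = L₁ + L₂ = 1.3333 + 1.9048 = 3.2381
W = L/λ = 3.2381/4.0 = 0.8095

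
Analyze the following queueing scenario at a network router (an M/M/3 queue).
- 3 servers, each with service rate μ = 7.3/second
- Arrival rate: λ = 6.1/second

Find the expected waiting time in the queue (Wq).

Traffic intensity: ρ = λ/(cμ) = 6.1/(3×7.3) = 0.2785
Since ρ = 0.2785 < 1, system is stable.
Offered load a = λ/μ = cρ = 6.1/7.3 = 0.8356
P₀ = [ Σₙ₌₀^2 aⁿ/n! + a^3/(3!(1-ρ)) ]⁻¹
Σ = a^0/0! + a^1/1! + a^2/2! = 1.0000 + 0.8356 + 0.3491 = 2.1847
a^3/(3!(1-ρ)) = 0.5835/(6 × 0.7215) = 0.1348
P₀ = 1/(2.1847 + 0.1348) = 0.4311
Lq = P₀·a^3·ρ / (3!(1-ρ)²) = 0.431121 × 0.583473 × 0.278539 / (6 × 0.520506) = 0.02244
Wq = Lq/λ = 0.022435/6.1 = 0.003678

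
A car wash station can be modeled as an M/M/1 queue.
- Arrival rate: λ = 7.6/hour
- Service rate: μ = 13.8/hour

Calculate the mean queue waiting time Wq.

First, compute utilization: ρ = λ/μ = 7.6/13.8 = 0.5507
For M/M/1: Wq = λ/(μ(μ-λ))
Wq = 7.6/(13.8 × (13.8-7.6))
Wq = 7.6/(13.8 × 6.20)
Wq = 0.08883 hours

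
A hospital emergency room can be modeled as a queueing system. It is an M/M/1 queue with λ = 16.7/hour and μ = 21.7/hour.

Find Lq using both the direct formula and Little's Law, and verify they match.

Method 1 (direct): Lq = λ²/(μ(μ-λ)) = 278.89/(21.7 × 5.00) = 2.5704

Method 2 (Little's Law):
W = 1/(μ-λ) = 1/5.00 = 0.20000
Wq = W - 1/μ = 0.20000 - 0.046083 = 0.153917
Lq = λWq = 16.7 × 0.153917 = 2.5704 ✔ (matches Method 1)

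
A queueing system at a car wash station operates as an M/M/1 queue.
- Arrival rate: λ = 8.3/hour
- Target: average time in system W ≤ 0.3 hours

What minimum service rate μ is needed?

For M/M/1: W = 1/(μ-λ)
Need W ≤ 0.3, so 1/(μ-λ) ≤ 0.3
μ - λ ≥ 1/0.3 = 3.3333
μ ≥ 8.3 + 3.3333 = 11.6333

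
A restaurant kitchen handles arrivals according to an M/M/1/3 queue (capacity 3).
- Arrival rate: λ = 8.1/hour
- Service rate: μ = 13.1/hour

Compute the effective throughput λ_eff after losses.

ρ = λ/μ = 8.1/13.1 = 0.6183
P₀ = (1-ρ)/(1-ρ^(K+1)) = (1-0.6183)/(1-0.6183^4) = 0.3817/0.8539 = 0.4470
P_K = P₀×ρ^K = 0.4470 × 0.6183^3 = 0.4470 × 0.2364 = 0.1057
λ_eff = λ(1-P_K) = 8.1 × (1 - 0.105674) = 8.1 × 0.894326 = 7.2440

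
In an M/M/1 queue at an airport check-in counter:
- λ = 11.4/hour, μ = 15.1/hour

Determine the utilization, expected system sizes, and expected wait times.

Step 1: ρ = λ/μ = 11.4/15.1 = 0.7550
Step 2: L = λ/(μ-λ) = 11.4/3.70 = 3.0811
Step 3: Lq = λ²/(μ(μ-λ)) = 129.96/(15.1×3.70) = 2.3261
Step 4: W = 1/(μ-λ) = 1/3.70 = 0.27027
Step 5: Wq = λ/(μ(μ-λ)) = 11.4/(15.1×3.70) = 0.2040
Step 6: P(0) = 1-ρ = 0.2450
Verify: L = λW = 11.4×0.27027 = 3.0811 ✔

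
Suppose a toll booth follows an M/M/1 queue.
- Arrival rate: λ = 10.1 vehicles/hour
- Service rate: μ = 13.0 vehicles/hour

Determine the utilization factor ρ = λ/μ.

Server utilization: ρ = λ/μ
ρ = 10.1/13.0 = 0.7769
The server is busy 77.69% of the time.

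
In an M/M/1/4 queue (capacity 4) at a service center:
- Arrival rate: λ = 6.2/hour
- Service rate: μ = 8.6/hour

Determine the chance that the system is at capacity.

ρ = λ/μ = 6.2/8.6 = 0.72093
P₀ = (1-ρ)/(1-ρ^(K+1)) = (1-0.72093)/(1-0.72093^5) = 0.2791/0.8053 = 0.3466
P_K = P₀×ρ^K = 0.3466 × 0.72093^4 = 0.3466 × 0.2701 = 0.09362
Blocking probability = 9.36%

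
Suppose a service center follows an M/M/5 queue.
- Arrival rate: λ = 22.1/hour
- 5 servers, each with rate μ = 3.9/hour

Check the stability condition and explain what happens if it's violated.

Stability requires ρ = λ/(cμ) < 1
ρ = 22.1/(5 × 3.9) = 22.1/19.50 = 1.1333
Since 1.1333 ≥ 1, the system is UNSTABLE.
Need c > λ/μ = 22.1/3.9 = 5.67.
Minimum servers needed: c = 6.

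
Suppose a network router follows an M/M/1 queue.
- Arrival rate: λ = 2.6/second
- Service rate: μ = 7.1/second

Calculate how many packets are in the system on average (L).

ρ = λ/μ = 2.6/7.1 = 0.3662
For M/M/1: L = λ/(μ-λ)
L = 2.6/(7.1-2.6) = 2.6/4.50
L = 0.5778 packets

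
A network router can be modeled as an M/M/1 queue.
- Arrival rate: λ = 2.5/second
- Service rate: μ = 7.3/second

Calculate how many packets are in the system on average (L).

ρ = λ/μ = 2.5/7.3 = 0.3425
For M/M/1: L = λ/(μ-λ)
L = 2.5/(7.3-2.5) = 2.5/4.80
L = 0.5208 packets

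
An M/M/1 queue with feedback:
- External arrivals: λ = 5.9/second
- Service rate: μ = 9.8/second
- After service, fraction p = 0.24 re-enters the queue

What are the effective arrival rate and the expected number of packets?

Effective arrival rate: λ_eff = λ/(1-p) = 5.9/(1-0.24) = 5.9/0.76 = 7.7632
ρ = λ_eff/μ = 7.7632/9.8 = 0.79216
L = ρ/(1-ρ) = 0.79216/(1-0.79216) = 3.8114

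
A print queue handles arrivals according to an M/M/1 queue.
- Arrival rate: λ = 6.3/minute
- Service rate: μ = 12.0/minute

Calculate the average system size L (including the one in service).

ρ = λ/μ = 6.3/12.0 = 0.5250
For M/M/1: L = λ/(μ-λ)
L = 6.3/(12.0-6.3) = 6.3/5.70
L = 1.1053 jobs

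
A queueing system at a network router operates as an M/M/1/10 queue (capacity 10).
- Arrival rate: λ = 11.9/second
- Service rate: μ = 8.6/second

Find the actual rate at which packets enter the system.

ρ = λ/μ = 11.9/8.6 = 1.38372
P₀ = (1-ρ)/(1-ρ^(K+1)) = (1-1.38372)/(1-1.38372^11) = -0.3837/-34.6066 = 0.01109
P_K = P₀×ρ^K = 0.011088 × 1.38372^10 = 0.011088 × 25.7325 = 0.2853
λ_eff = λ(1-P_K) = 11.9 × (1 - 0.285324) = 11.9 × 0.714676 = 8.5046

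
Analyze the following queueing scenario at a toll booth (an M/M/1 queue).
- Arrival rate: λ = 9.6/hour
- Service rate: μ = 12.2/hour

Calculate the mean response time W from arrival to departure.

First, compute utilization: ρ = λ/μ = 9.6/12.2 = 0.7869
For M/M/1: W = 1/(μ-λ)
W = 1/(12.2-9.6) = 1/2.60
W = 0.3846 hours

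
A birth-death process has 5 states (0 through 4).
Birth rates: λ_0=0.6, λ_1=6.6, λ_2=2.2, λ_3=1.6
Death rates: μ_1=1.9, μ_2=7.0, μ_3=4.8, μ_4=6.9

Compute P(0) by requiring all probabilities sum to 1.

Ratios P(n)/P(0) = (λ₀···λₙ₋₁)/(μ₁···μₙ):
P(1)/P(0) = (0.6)/(1.9) = 0.3158
P(2)/P(0) = (0.6×6.6)/(1.9×7.0) = 0.2977
P(3)/P(0) = (0.6×6.6×2.2)/(1.9×7.0×4.8) = 0.1365
P(4)/P(0) = (0.6×6.6×2.2×1.6)/(1.9×7.0×4.8×6.9) = 0.03164

Normalization: ∑ P(n) = 1
P(0) × (1.0000 + 0.3158 + 0.2977 + 0.1365 + 0.03164) = 1
P(0) × 1.7816 = 1
P(0) = 1/1.7816 = 0.5613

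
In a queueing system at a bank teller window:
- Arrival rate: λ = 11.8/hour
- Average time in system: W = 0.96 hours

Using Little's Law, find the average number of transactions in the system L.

Little's Law: L = λW
L = 11.8 × 0.96 = 11.3280 transactions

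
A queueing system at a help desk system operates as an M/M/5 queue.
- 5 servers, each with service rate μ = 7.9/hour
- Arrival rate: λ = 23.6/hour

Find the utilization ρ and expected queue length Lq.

Traffic intensity: ρ = λ/(cμ) = 23.6/(5×7.9) = 0.5975
Since ρ = 0.5975 < 1, system is stable.
Offered load a = λ/μ = cρ = 23.6/7.9 = 2.9873
P₀ = [ Σₙ₌₀^4 aⁿ/n! + a^5/(5!(1-ρ)) ]⁻¹
Σ = a^0/0! + a^1/1! + a^2/2! + a^3/3! + a^4/4! = 1.0000 + 2.9873 + 4.4621 + 4.4433 + 3.3184 = 16.2111
a^5/(5!(1-ρ)) = 237.9165/(120 × 0.40253) = 4.9254
P₀ = 1/(16.2111 + 4.9254) = 0.04731
Lq = P₀·a^5·ρ / (5!(1-ρ)²) = 0.047311 × 237.9165 × 0.59747 / (120 × 0.16203) = 0.3459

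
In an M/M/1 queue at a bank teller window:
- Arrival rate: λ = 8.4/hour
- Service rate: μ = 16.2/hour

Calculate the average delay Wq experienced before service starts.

First, compute utilization: ρ = λ/μ = 8.4/16.2 = 0.5185
For M/M/1: Wq = λ/(μ(μ-λ))
Wq = 8.4/(16.2 × (16.2-8.4))
Wq = 8.4/(16.2 × 7.80)
Wq = 0.06648 hours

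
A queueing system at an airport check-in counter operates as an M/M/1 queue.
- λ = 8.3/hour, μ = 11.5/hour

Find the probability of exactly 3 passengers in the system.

ρ = λ/μ = 8.3/11.5 = 0.7217
P(n) = (1-ρ)ρⁿ
P(3) = (1-0.7217) × 0.7217^3
P(3) = 0.2783 × 0.3759
P(3) = 0.1046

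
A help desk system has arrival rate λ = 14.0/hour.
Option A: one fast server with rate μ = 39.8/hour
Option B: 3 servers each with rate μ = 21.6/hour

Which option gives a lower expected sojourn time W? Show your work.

Option A: single server μ = 39.8 (M/M/1)
  ρ_A = 14.0/39.8 = 0.3518
  W_A = 1/(μ-λ) = 1/(39.8-14.0) = 1/25.80 = 0.03876

Option B: 3 servers μ = 21.6 (M/M/3)
  ρ_B = λ/(cμ) = 14.0/(3×21.6) = 0.2160
  Offered load a = λ/μ = cρ = 14.0/21.6 = 0.6481
  P₀ = [ Σₙ₌₀^2 aⁿ/n! + a^3/(3!(1-ρ)) ]⁻¹
  Σ = a^0/0! + a^1/1! + a^2/2! = 1.0000 + 0.64815 + 0.21005 = 1.8582
  a^3/(3!(1-ρ)) = 0.2723/(6 × 0.7840) = 0.05789
  P₀ = 1/(1.8582 + 0.05789) = 0.5219
  Lq = P₀·a^3·ρ / (3!(1-ρ)²) = 0.52190 × 0.27228 × 0.21605 / (6 × 0.61458) = 0.008326
  Wq_B = Lq/λ = 0.008326/14.0 = 0.0005947
  W_B = Wq_B + 1/μ = 0.0005947 + 0.04630 = 0.04689

Since W_A = 0.03876 < W_B = 0.04689, Option A (single fast server) has the shorter time in system.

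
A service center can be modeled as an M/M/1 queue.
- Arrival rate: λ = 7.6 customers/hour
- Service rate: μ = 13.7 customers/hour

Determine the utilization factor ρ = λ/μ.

Server utilization: ρ = λ/μ
ρ = 7.6/13.7 = 0.5547
The server is busy 55.47% of the time.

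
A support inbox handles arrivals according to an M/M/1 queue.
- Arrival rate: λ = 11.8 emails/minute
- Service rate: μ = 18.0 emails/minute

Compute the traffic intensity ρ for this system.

Server utilization: ρ = λ/μ
ρ = 11.8/18.0 = 0.6556
The server is busy 65.56% of the time.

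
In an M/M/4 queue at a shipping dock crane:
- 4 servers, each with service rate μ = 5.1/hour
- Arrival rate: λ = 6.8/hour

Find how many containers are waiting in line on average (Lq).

Traffic intensity: ρ = λ/(cμ) = 6.8/(4×5.1) = 0.3333
Since ρ = 0.3333 < 1, system is stable.
Offered load a = λ/μ = cρ = 6.8/5.1 = 1.3333
P₀ = [ Σₙ₌₀^3 aⁿ/n! + a^4/(4!(1-ρ)) ]⁻¹
Σ = a^0/0! + a^1/1! + a^2/2! + a^3/3! = 1.0000 + 1.3333 + 0.8889 + 0.3951 = 3.6173
a^4/(4!(1-ρ)) = 3.1605/(24 × 0.6667) = 0.1975
P₀ = 1/(3.6173 + 0.1975) = 0.2621
Lq = P₀·a^4·ρ / (4!(1-ρ)²) = 0.2621 × 3.1605 × 0.3333 / (24 × 0.4444) = 0.02589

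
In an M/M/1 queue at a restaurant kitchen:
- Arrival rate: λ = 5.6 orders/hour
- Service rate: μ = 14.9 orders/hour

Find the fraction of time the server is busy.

Server utilization: ρ = λ/μ
ρ = 5.6/14.9 = 0.3758
The server is busy 37.58% of the time.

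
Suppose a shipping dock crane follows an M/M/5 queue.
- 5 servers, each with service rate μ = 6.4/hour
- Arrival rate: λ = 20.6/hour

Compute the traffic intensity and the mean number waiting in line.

Traffic intensity: ρ = λ/(cμ) = 20.6/(5×6.4) = 0.6438
Since ρ = 0.6438 < 1, system is stable.
Offered load a = λ/μ = cρ = 20.6/6.4 = 3.2188
P₀ = [ Σₙ₌₀^4 aⁿ/n! + a^5/(5!(1-ρ)) ]⁻¹
Σ = a^0/0! + a^1/1! + a^2/2! + a^3/3! + a^4/4! = 1.00000 + 3.21875 + 5.18018 + 5.55790 + 4.47237 = 19.4292
a^5/(5!(1-ρ)) = 345.4906/(120 × 0.35625) = 8.0817
P₀ = 1/(19.4292 + 8.0817) = 0.03635
Lq = P₀·a^5·ρ / (5!(1-ρ)²) = 0.036349 × 345.4906 × 0.64375 / (120 × 0.12691) = 0.5308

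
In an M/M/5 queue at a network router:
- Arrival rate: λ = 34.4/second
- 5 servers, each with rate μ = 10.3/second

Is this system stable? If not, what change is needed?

Stability requires ρ = λ/(cμ) < 1
ρ = 34.4/(5 × 10.3) = 34.4/51.50 = 0.6680
Since 0.6680 < 1, the system is STABLE.
The servers are busy 66.80% of the time.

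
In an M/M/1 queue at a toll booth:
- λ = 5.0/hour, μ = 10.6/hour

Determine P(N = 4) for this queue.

ρ = λ/μ = 5.0/10.6 = 0.4717
P(n) = (1-ρ)ρⁿ
P(4) = (1-0.4717) × 0.4717^4
P(4) = 0.52830 × 0.049507
P(4) = 0.02615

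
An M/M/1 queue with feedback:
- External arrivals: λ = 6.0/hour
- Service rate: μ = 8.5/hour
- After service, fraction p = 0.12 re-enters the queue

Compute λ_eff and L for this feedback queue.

Effective arrival rate: λ_eff = λ/(1-p) = 6.0/(1-0.12) = 6.0/0.88 = 6.8182
ρ = λ_eff/μ = 6.8182/8.5 = 0.80214
L = ρ/(1-ρ) = 0.80214/(1-0.80214) = 4.0541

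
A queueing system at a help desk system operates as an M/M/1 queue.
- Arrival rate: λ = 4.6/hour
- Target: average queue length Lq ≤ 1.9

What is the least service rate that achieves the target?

For M/M/1: Lq = λ²/(μ(μ-λ))
Need Lq ≤ 1.9, i.e. μ(μ-λ) ≥ λ²/1.9
μ² - 4.6μ - 21.16/1.9 ≥ 0  →  μ² - 4.6μ - 11.13684 ≥ 0
Quadratic formula (positive root): μ = [λ + √(λ² + 4×11.13684)]/2
Discriminant: 21.16 + 4×11.13684 = 65.7074, √65.7074 = 8.1060
μ ≥ (4.6 + 8.1060)/2 = 6.3530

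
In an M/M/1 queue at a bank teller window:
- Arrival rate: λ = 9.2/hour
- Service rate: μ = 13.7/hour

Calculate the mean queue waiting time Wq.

First, compute utilization: ρ = λ/μ = 9.2/13.7 = 0.6715
For M/M/1: Wq = λ/(μ(μ-λ))
Wq = 9.2/(13.7 × (13.7-9.2))
Wq = 9.2/(13.7 × 4.50)
Wq = 0.1492 hours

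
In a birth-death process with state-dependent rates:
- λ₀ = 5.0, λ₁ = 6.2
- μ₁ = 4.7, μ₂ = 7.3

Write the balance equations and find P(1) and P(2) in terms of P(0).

Balance equations:
State 0: λ₀P₀ = μ₁P₁ → P₁ = (λ₀/μ₁)P₀ = (5.0/4.7)P₀ = 1.0638P₀
State 1: P₂ = (λ₀λ₁)/(μ₁μ₂)P₀ = (5.0×6.2)/(4.7×7.3)P₀ = 0.9035P₀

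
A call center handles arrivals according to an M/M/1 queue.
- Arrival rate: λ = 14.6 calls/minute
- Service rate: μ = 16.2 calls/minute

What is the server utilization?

Server utilization: ρ = λ/μ
ρ = 14.6/16.2 = 0.9012
The server is busy 90.12% of the time.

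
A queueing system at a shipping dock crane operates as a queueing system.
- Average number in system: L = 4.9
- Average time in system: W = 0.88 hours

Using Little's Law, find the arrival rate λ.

Little's Law: L = λW, so λ = L/W
λ = 4.9/0.88 = 5.5682 containers/hour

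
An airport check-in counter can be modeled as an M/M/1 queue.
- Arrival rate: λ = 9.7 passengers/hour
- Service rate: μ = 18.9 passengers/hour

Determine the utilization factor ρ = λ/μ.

Server utilization: ρ = λ/μ
ρ = 9.7/18.9 = 0.5132
The server is busy 51.32% of the time.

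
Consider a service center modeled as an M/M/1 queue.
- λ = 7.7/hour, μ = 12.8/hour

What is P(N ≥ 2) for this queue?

ρ = λ/μ = 7.7/12.8 = 0.6016
P(N ≥ n) = ρⁿ
P(N ≥ 2) = 0.6016^2
P(N ≥ 2) = 0.3619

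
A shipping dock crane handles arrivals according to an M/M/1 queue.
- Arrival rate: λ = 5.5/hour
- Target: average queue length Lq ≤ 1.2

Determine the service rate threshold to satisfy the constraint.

For M/M/1: Lq = λ²/(μ(μ-λ))
Need Lq ≤ 1.2, i.e. μ(μ-λ) ≥ λ²/1.2
μ² - 5.5μ - 30.25/1.2 ≥ 0  →  μ² - 5.5μ - 25.20833 ≥ 0
Quadratic formula (positive root): μ = [λ + √(λ² + 4×25.20833)]/2
Discriminant: 30.25 + 4×25.20833 = 131.0833, √131.0833 = 11.4492
μ ≥ (5.5 + 11.4492)/2 = 8.4746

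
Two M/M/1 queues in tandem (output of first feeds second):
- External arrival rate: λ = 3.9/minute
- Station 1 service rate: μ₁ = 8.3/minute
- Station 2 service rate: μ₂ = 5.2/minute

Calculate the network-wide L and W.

By Jackson's theorem, each station behaves as independent M/M/1.
Station 1: ρ₁ = 3.9/8.3 = 0.4699, L₁ = ρ₁/(1-ρ₁) = λ/(μ₁-λ) = 3.9/4.40 = 0.8864
Station 2: ρ₂ = 3.9/5.2 = 0.7500, L₂ = ρ₂/(1-ρ₂) = λ/(μ₂-λ) = 3.9/1.30 = 3.0000
Total: L = L₁ + L₂ = 0.8864 + 3.0000 = 3.8864
W = L/λ = 3.8864/3.9 = 0.9965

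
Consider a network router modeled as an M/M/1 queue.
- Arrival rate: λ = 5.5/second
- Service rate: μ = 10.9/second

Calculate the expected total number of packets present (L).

ρ = λ/μ = 5.5/10.9 = 0.5046
For M/M/1: L = λ/(μ-λ)
L = 5.5/(10.9-5.5) = 5.5/5.40
L = 1.0185 packets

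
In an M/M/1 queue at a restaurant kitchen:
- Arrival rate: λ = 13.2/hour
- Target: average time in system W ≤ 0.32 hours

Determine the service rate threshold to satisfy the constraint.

For M/M/1: W = 1/(μ-λ)
Need W ≤ 0.32, so 1/(μ-λ) ≤ 0.32
μ - λ ≥ 1/0.32 = 3.1250
μ ≥ 13.2 + 3.1250 = 16.3250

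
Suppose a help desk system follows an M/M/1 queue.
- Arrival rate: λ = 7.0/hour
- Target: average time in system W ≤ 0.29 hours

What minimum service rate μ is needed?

For M/M/1: W = 1/(μ-λ)
Need W ≤ 0.29, so 1/(μ-λ) ≤ 0.29
μ - λ ≥ 1/0.29 = 3.4483
μ ≥ 7.0 + 3.4483 = 10.4483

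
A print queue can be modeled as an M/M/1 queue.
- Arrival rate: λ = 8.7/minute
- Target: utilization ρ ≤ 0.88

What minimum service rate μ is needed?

ρ = λ/μ, so μ = λ/ρ
μ ≥ 8.7/0.88 = 9.8864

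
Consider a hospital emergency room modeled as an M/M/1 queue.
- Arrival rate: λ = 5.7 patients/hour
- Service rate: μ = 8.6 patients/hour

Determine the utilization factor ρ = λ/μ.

Server utilization: ρ = λ/μ
ρ = 5.7/8.6 = 0.6628
The server is busy 66.28% of the time.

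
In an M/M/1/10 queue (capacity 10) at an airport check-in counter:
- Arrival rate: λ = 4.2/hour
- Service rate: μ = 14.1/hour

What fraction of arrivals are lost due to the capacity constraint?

ρ = λ/μ = 4.2/14.1 = 0.29787
P₀ = (1-ρ)/(1-ρ^(K+1)) = (1-0.29787)/(1-0.29787^11) = 0.7021/1.0000 = 0.7021
P_K = P₀×ρ^K = 0.7021 × 0.29787^10 = 0.7021 × 0.000005499 = 0.000003861
Blocking probability = 0.0003861%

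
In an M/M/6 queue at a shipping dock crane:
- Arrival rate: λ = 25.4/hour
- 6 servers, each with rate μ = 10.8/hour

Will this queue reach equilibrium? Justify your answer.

Stability requires ρ = λ/(cμ) < 1
ρ = 25.4/(6 × 10.8) = 25.4/64.80 = 0.3920
Since 0.3920 < 1, the system is STABLE.
The servers are busy 39.20% of the time.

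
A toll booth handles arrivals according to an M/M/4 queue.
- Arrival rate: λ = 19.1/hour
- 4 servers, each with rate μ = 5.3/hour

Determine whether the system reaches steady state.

Stability requires ρ = λ/(cμ) < 1
ρ = 19.1/(4 × 5.3) = 19.1/21.20 = 0.9009
Since 0.9009 < 1, the system is STABLE.
The servers are busy 90.09% of the time.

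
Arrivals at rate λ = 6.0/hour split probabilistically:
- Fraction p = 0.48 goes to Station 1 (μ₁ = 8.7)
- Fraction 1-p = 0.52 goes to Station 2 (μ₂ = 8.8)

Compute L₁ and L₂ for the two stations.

Effective rates: λ₁ = 6.0×0.48 = 2.88, λ₂ = 6.0×0.52 = 3.12
Station 1: ρ₁ = 2.88/8.7 = 0.3310, L₁ = ρ₁/(1-ρ₁) = 0.3310/(1-0.3310) = 0.4948
Station 2: ρ₂ = 3.12/8.8 = 0.35455, L₂ = ρ₂/(1-ρ₂) = 0.35455/(1-0.35455) = 0.5493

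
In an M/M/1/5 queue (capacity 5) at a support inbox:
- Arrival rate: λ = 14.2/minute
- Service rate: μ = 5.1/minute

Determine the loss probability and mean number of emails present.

ρ = λ/μ = 14.2/5.1 = 2.7843
P₀ = (1-ρ)/(1-ρ^(K+1)) = (1-2.7843)/(1-2.7843^6) = -1.7843/-464.9037 = 0.003838
P_K = P₀×ρ^K = 0.003838 × 2.7843^5 = 0.003838 × 167.3324 = 0.6422
Blocking probability P_5 = 0.6422 (64.22%)
L = ρ[1 - (K+1)ρ^K + Kρ^(K+1)] / [(1-ρ)(1-ρ^(K+1))]
L = 2.7843 × (1 - 6×167.3324 + 5×465.9037) / ((1 - 2.7843) × (1 - 465.9037)) = 4.4525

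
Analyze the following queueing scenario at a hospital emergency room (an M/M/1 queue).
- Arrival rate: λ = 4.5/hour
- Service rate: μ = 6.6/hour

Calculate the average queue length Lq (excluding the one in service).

ρ = λ/μ = 4.5/6.6 = 0.6818
For M/M/1: Lq = λ²/(μ(μ-λ))
Lq = 20.25/(6.6 × 2.10)
Lq = 1.4610 patients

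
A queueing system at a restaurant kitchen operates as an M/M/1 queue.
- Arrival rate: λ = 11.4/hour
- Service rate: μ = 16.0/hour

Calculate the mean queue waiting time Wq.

First, compute utilization: ρ = λ/μ = 11.4/16.0 = 0.7125
For M/M/1: Wq = λ/(μ(μ-λ))
Wq = 11.4/(16.0 × (16.0-11.4))
Wq = 11.4/(16.0 × 4.60)
Wq = 0.1549 hours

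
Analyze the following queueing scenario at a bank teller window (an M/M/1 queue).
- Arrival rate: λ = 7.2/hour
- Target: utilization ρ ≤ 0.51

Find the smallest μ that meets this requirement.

ρ = λ/μ, so μ = λ/ρ
μ ≥ 7.2/0.51 = 14.1176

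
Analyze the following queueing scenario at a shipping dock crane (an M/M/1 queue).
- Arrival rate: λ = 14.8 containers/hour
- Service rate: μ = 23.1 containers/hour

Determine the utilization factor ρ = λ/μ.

Server utilization: ρ = λ/μ
ρ = 14.8/23.1 = 0.6407
The server is busy 64.07% of the time.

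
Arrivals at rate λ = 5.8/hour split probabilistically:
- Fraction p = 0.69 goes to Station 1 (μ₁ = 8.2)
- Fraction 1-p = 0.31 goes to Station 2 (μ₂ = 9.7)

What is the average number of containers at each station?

Effective rates: λ₁ = 5.8×0.69 = 4.002, λ₂ = 5.8×0.31 = 1.798
Station 1: ρ₁ = 4.002/8.2 = 0.48805, L₁ = ρ₁/(1-ρ₁) = 0.48805/(1-0.48805) = 0.9533
Station 2: ρ₂ = 1.798/9.7 = 0.18536, L₂ = ρ₂/(1-ρ₂) = 0.18536/(1-0.18536) = 0.2275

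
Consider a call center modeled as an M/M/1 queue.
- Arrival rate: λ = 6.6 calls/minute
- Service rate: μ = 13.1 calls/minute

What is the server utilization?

Server utilization: ρ = λ/μ
ρ = 6.6/13.1 = 0.5038
The server is busy 50.38% of the time.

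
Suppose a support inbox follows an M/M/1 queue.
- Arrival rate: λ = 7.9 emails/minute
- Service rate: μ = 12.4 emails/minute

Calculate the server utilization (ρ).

Server utilization: ρ = λ/μ
ρ = 7.9/12.4 = 0.6371
The server is busy 63.71% of the time.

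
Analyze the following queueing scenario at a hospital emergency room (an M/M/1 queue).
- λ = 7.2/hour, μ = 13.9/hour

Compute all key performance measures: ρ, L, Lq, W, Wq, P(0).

Step 1: ρ = λ/μ = 7.2/13.9 = 0.5180
Step 2: L = λ/(μ-λ) = 7.2/6.70 = 1.0746
Step 3: Lq = λ²/(μ(μ-λ)) = 51.84/(13.9×6.70) = 0.5566
Step 4: W = 1/(μ-λ) = 1/6.70 = 0.14925
Step 5: Wq = λ/(μ(μ-λ)) = 7.2/(13.9×6.70) = 0.07731
Step 6: P(0) = 1-ρ = 0.4820
Verify: L = λW = 7.2×0.14925 = 1.0746 ✔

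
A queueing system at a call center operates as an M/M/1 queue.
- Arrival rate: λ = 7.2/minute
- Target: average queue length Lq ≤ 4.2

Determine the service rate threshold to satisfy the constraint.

For M/M/1: Lq = λ²/(μ(μ-λ))
Need Lq ≤ 4.2, i.e. μ(μ-λ) ≥ λ²/4.2
μ² - 7.2μ - 51.84/4.2 ≥ 0  →  μ² - 7.2μ - 12.34286 ≥ 0
Quadratic formula (positive root): μ = [λ + √(λ² + 4×12.34286)]/2
Discriminant: 51.84 + 4×12.34286 = 101.2114, √101.2114 = 10.0604
μ ≥ (7.2 + 10.0604)/2 = 8.6302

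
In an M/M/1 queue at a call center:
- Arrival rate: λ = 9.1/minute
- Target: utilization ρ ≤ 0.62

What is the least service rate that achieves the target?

ρ = λ/μ, so μ = λ/ρ
μ ≥ 9.1/0.62 = 14.6774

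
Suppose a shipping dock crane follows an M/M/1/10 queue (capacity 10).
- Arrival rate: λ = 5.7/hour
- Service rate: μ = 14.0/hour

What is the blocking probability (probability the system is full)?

ρ = λ/μ = 5.7/14.0 = 0.407143
P₀ = (1-ρ)/(1-ρ^(K+1)) = (1-0.407143)/(1-0.407143^11) = 0.59286/0.99995 = 0.5929
P_K = P₀×ρ^K = 0.59289 × 0.407143^10 = 0.59289 × 0.00012516 = 0.00007421
Blocking probability = 0.007421%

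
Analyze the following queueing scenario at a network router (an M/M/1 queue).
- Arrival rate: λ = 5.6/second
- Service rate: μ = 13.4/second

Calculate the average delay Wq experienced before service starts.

First, compute utilization: ρ = λ/μ = 5.6/13.4 = 0.4179
For M/M/1: Wq = λ/(μ(μ-λ))
Wq = 5.6/(13.4 × (13.4-5.6))
Wq = 5.6/(13.4 × 7.80)
Wq = 0.05358 seconds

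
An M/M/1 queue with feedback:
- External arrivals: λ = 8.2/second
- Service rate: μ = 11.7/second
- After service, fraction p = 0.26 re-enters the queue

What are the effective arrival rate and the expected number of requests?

Effective arrival rate: λ_eff = λ/(1-p) = 8.2/(1-0.26) = 8.2/0.74 = 11.08108
ρ = λ_eff/μ = 11.08108/11.7 = 0.947101
L = ρ/(1-ρ) = 0.947101/(1-0.947101) = 17.9039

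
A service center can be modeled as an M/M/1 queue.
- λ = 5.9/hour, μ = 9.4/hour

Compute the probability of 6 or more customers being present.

ρ = λ/μ = 5.9/9.4 = 0.62766
P(N ≥ n) = ρⁿ
P(N ≥ 6) = 0.62766^6
P(N ≥ 6) = 0.06114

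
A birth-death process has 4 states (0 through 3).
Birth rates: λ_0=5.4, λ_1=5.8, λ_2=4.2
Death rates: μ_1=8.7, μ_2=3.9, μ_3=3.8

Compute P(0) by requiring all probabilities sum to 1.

Ratios P(n)/P(0) = (λ₀···λₙ₋₁)/(μ₁···μₙ):
P(1)/P(0) = (5.4)/(8.7) = 0.6207
P(2)/P(0) = (5.4×5.8)/(8.7×3.9) = 0.9231
P(3)/P(0) = (5.4×5.8×4.2)/(8.7×3.9×3.8) = 1.0202

Normalization: ∑ P(n) = 1
P(0) × (1.0000 + 0.6207 + 0.9231 + 1.0202) = 1
P(0) × 3.5640 = 1
P(0) = 1/3.5640 = 0.2806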